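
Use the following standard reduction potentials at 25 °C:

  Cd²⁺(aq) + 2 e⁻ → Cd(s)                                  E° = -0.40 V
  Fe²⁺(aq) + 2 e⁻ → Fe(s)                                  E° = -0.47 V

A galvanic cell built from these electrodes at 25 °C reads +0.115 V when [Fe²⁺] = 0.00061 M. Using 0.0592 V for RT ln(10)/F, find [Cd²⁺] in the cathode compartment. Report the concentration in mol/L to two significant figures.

0.020 M

Cd²⁺/Cd is the cathode, Fe²⁺/Fe the anode: E°cell = +0.07 V, n = 2.
Overall reaction: Cd²⁺(aq) + Fe(s) → Cd(s) + Fe²⁺(aq); Q = [Fe²⁺]^1/[Cd²⁺]^1.
From E = E° − (0.0592/n) log Q: log Q = (E° − E)·n/0.0592 = (+0.07 − (+0.115))·2/0.0592 = -1.5203.
So 1·log[Cd²⁺] = 1·log(0.00061) − log Q = -3.2147 − (-1.5203) = -1.6944; [Cd²⁺] = 10^(-1.6944) ≈ 0.020 M.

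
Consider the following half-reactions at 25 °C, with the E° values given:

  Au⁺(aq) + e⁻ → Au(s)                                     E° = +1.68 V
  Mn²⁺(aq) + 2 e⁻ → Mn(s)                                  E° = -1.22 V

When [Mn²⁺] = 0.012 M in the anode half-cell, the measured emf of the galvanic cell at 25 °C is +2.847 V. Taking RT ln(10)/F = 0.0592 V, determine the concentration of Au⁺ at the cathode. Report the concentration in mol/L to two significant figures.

0.014 M

Au⁺/Au is the cathode, Mn²⁺/Mn the anode: E°cell = +2.90 V, n = 2.
Overall reaction: 2 Au⁺(aq) + Mn(s) → 2 Au(s) + Mn²⁺(aq); Q = [Mn²⁺]^1/[Au⁺]^2.
From E = E° − (0.0592/n) log Q: log Q = (E° − E)·n/0.0592 = (+2.90 − (+2.847))·2/0.0592 = 1.7905.
So 2·log[Au⁺] = 1·log(0.012) − log Q = -1.9208 − (1.7905) = -3.7113; log[Au⁺] = -3.7113 / 2 = -1.8557; [Au⁺] = 10^(-1.8557) ≈ 0.014 M.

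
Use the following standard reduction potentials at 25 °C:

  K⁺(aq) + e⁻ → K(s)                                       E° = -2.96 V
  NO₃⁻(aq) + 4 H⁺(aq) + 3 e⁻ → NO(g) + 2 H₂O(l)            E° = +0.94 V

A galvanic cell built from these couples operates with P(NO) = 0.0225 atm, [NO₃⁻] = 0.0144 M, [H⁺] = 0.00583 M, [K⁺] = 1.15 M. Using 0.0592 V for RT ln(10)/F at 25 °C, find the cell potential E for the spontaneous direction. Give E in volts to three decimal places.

NO₃⁻/NO is the cathode (higher E°), K⁺/K the anode: E°cell = +0.94 − (-2.96) = +3.90 V, n = 3.
Overall: NO₃⁻(aq) + 4 H⁺(aq) + 3 K(s) → NO(g) + 2 H₂O(l) + 3 K⁺(aq)
Q = P(NO)·[K⁺]^3 / ([NO₃⁻]·[H⁺]^4); log Q = 9.313.
E = E° − (0.0592/n) log Q = +3.90 − (0.0592/3)(9.313) = +3.716 V.

+3.716 V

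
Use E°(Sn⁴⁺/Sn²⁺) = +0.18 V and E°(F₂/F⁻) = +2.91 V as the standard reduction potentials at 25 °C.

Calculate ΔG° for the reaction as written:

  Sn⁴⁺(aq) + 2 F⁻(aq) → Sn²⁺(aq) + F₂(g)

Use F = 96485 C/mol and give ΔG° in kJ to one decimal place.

As written, Sn⁴⁺/Sn²⁺ is reduced (cathode) and F₂/F⁻ is oxidised (anode), so E°cell = (+0.18) − (+2.91) = -2.73 V.
Balancing electrons gives n = 2.
ΔG° = −nFE° = −(2)(96485)(-2.73) = 526,808 J = +526.8 kJ.

+526.8 kJ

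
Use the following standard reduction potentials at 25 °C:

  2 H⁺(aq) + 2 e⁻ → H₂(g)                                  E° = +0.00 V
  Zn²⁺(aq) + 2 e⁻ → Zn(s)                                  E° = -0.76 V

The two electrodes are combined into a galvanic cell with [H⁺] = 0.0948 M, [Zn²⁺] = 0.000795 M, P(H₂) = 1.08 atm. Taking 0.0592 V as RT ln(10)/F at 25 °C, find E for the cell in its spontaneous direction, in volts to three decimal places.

+0.790 V

H⁺/H₂ is the cathode (higher E°), Zn²⁺/Zn the anode: E°cell = +0.00 − (-0.76) = +0.76 V, n = 2.
Overall: 2 H⁺(aq) + Zn(s) → H₂(g) + Zn²⁺(aq)
Q = P(H₂)·[Zn²⁺] / ([H⁺]^2); log Q = -1.020.
E = E° − (0.0592/n) log Q = +0.76 − (0.0592/2)(-1.020) = +0.790 V.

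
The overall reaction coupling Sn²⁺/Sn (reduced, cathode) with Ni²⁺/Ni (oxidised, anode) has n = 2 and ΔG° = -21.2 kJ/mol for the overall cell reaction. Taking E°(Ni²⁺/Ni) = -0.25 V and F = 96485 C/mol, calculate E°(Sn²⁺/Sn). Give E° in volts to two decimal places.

E°cell = −ΔG°/(nF) = −(-21.2×10³)/((2)(96485)) = +0.110 V.
Since Sn²⁺/Sn is the cathode and Ni²⁺/Ni the anode, E°cell = E°(Sn²⁺/Sn) − E°(Ni²⁺/Ni).
So E°(Sn²⁺/Sn) = E°cell + E°(Ni²⁺/Ni) = +0.110 + (-0.25) = -0.14 V.

-0.14 V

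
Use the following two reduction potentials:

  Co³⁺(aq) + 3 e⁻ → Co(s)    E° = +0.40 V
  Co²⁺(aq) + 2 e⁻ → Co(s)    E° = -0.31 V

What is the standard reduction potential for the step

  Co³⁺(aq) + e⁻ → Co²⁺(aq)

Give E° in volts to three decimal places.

Sequential free energies add, so n₃E°₃ = n₁E°₁ + n₂E°₂.
With n₃ = 3, and the known step contributing 2×(-0.31) V, the unknown satisfies 1·E° = 3×(+0.40) − 2×(-0.31) = +1.820.
E° = +1.820 / 1 = +1.820 V.

+1.820 V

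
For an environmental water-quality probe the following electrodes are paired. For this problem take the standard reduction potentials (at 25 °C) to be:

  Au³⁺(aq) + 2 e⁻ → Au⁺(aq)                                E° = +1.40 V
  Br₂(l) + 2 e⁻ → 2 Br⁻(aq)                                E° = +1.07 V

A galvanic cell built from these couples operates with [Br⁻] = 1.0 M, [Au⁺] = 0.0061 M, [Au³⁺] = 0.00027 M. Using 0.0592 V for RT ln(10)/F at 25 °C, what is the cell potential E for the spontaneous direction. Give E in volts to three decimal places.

Au³⁺/Au⁺ is the cathode (higher E°), Br₂/Br⁻ the anode: E°cell = +1.40 − (+1.07) = +0.33 V, n = 2.
Overall: Au³⁺(aq) + 2 Br⁻(aq) → Au⁺(aq) + Br₂(l)
Q = [Au⁺] / ([Au³⁺]·[Br⁻]^2); log Q = 1.354.
E = E° − (0.0592/n) log Q = +0.33 − (0.0592/2)(1.354) = +0.290 V.

+0.290 V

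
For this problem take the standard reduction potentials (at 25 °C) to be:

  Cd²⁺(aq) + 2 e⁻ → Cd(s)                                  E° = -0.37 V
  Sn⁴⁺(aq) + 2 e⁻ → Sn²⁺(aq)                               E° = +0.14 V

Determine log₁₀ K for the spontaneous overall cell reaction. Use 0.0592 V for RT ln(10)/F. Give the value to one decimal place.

17.2

Cathode: Sn⁴⁺/Sn²⁺; anode: Cd²⁺/Cd. E°cell = +0.51 V, n = 2.
log K = nE°cell / 0.0592 = (2)(+0.51) / 0.0592 = 17.2.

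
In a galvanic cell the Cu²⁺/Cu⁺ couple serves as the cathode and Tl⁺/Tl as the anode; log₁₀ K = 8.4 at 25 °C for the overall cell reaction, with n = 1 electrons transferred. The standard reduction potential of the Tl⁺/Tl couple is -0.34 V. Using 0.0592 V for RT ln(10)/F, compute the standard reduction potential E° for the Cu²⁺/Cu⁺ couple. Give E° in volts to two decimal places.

E°cell = (0.0592/n)·log K = (0.0592/1)(8.4) = +0.497 V.
Since Cu²⁺/Cu⁺ is the cathode and Tl⁺/Tl the anode, E°cell = E°(Cu²⁺/Cu⁺) − E°(Tl⁺/Tl).
So E°(Cu²⁺/Cu⁺) = E°cell + E°(Tl⁺/Tl) = +0.497 + (-0.34) = +0.16 V.

+0.16 V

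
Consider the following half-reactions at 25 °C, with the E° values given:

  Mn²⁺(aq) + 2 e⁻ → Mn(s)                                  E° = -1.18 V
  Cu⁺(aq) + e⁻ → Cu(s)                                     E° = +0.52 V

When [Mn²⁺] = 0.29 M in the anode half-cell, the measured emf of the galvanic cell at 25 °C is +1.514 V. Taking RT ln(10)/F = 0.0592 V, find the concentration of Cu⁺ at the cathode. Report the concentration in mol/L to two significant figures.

Cu⁺/Cu is the cathode, Mn²⁺/Mn the anode: E°cell = +1.70 V, n = 2.
Overall reaction: 2 Cu⁺(aq) + Mn(s) → 2 Cu(s) + Mn²⁺(aq); Q = [Mn²⁺]^1/[Cu⁺]^2.
From E = E° − (0.0592/n) log Q: log Q = (E° − E)·n/0.0592 = (+1.70 − (+1.514))·2/0.0592 = 6.2838.
So 2·log[Cu⁺] = 1·log(0.29) − log Q = -0.5376 − (6.2838) = -6.8214; log[Cu⁺] = -6.8214 / 2 = -3.4107; [Cu⁺] = 10^(-3.4107) ≈ 0.00039 M.

0.00039 M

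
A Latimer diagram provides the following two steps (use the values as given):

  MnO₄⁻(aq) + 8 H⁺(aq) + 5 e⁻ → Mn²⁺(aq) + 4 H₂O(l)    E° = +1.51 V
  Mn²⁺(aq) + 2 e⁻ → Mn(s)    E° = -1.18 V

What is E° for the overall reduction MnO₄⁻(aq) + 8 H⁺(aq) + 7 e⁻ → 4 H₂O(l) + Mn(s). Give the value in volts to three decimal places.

Standard free energies of sequential steps add: ΔG°₃ = ΔG°₁ + ΔG°₂, so n₃E°₃ = n₁E°₁ + n₂E°₂.
E°₃ = (5×+1.51 + 2×-1.18) / 7 = (+5.190) / 7 = +0.741 V.
E° values themselves are not directly additive — weighting by electron count is essential.

+0.741 V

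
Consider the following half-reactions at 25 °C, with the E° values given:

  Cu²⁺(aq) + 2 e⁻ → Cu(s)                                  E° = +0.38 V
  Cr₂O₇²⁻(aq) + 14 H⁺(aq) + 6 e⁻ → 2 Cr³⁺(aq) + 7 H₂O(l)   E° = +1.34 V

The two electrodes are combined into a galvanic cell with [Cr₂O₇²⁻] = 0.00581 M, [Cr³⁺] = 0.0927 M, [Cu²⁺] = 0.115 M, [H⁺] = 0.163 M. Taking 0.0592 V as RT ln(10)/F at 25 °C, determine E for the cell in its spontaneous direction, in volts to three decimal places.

Cr₂O₇²⁻/Cr³⁺ is the cathode (higher E°), Cu²⁺/Cu the anode: E°cell = +1.34 − (+0.38) = +0.96 V, n = 6.
Overall: Cr₂O₇²⁻(aq) + 14 H⁺(aq) + 3 Cu(s) → 2 Cr³⁺(aq) + 7 H₂O(l) + 3 Cu²⁺(aq)
Q = [Cr³⁺]^2·[Cu²⁺]^3 / ([Cr₂O₇²⁻]·[H⁺]^14); log Q = 8.381.
E = E° − (0.0592/n) log Q = +0.96 − (0.0592/6)(8.381) = +0.877 V.

+0.877 V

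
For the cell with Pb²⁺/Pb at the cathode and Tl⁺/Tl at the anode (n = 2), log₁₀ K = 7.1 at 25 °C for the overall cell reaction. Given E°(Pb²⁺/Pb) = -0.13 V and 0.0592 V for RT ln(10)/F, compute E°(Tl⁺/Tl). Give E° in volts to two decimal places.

E°cell = (0.0592/n)·log K = (0.0592/2)(7.1) = +0.210 V.
Since Pb²⁺/Pb is the cathode and Tl⁺/Tl the anode, E°cell = E°(Pb²⁺/Pb) − E°(Tl⁺/Tl).
So E°(Tl⁺/Tl) = E°(Pb²⁺/Pb) − E°cell = (-0.13) − (+0.210) = -0.34 V.

-0.34 V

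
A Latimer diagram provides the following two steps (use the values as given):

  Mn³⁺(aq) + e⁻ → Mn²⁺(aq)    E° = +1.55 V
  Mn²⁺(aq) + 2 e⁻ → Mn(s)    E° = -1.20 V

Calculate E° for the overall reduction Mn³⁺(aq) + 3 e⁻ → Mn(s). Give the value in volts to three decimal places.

-0.283 V

Adding the free-energy changes (−nFE°) of the two steps gives −n₃FE°₃ = −n₁FE°₁ − n₂FE°₂.
E°₃ = (1×+1.55 + 2×-1.20) / 3 = (-0.850) / 3 = -0.283 V.
Simply averaging or adding the two E° values would be wrong; the electron-weighted sum is required.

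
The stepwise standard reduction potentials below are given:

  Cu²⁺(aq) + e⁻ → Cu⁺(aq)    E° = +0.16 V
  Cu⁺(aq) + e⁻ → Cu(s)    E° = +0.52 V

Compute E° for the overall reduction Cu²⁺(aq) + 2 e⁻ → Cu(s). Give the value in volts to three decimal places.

Standard free energies of sequential steps add: ΔG°₃ = ΔG°₁ + ΔG°₂, so n₃E°₃ = n₁E°₁ + n₂E°₂.
E°₃ = (1×+0.16 + 1×+0.52) / 2 = (+0.680) / 2 = +0.340 V.

+0.340 V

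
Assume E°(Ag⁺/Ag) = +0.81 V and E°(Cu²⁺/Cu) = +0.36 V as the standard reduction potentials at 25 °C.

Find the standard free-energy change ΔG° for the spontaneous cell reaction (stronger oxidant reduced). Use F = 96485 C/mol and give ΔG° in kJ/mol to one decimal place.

-86.8 kJ/mol

Ag⁺/Ag (E° = +0.81 V) is the cathode; Cu²⁺/Cu (E° = +0.36 V) is the anode, so E°cell = +0.45 V.
Balancing electrons gives n = 2 (lcm of 1 and 2).
ΔG° = −nFE° = −(2)(96485)(+0.45) = -86,836 J = -86.8 kJ/mol.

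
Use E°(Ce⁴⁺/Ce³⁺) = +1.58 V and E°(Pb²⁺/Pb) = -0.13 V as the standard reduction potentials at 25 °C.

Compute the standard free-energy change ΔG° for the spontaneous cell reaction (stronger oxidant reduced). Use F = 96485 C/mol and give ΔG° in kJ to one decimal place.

Ce⁴⁺/Ce³⁺ (E° = +1.58 V) is the cathode; Pb²⁺/Pb (E° = -0.13 V) is the anode, so E°cell = +1.71 V.
Balancing electrons gives n = 2 (lcm of 1 and 2).
ΔG° = −nFE° = −(2)(96485)(+1.71) = -329,979 J = -330.0 kJ.

-330.0 kJ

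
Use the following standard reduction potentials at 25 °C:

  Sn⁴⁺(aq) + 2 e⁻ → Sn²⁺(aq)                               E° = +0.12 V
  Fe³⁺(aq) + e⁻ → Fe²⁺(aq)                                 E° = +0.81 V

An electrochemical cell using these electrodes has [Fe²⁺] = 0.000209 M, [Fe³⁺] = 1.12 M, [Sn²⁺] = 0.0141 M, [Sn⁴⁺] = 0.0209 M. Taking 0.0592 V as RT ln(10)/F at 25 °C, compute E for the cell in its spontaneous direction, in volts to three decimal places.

+0.906 V

Fe³⁺/Fe²⁺ is the cathode (higher E°), Sn⁴⁺/Sn²⁺ the anode: E°cell = +0.81 − (+0.12) = +0.69 V, n = 2.
Overall: 2 Fe³⁺(aq) + Sn²⁺(aq) → 2 Fe²⁺(aq) + Sn⁴⁺(aq)
Q = [Fe²⁺]^2·[Sn⁴⁺] / ([Fe³⁺]^2·[Sn²⁺]); log Q = -7.287.
E = E° − (0.0592/n) log Q = +0.69 − (0.0592/2)(-7.287) = +0.906 V.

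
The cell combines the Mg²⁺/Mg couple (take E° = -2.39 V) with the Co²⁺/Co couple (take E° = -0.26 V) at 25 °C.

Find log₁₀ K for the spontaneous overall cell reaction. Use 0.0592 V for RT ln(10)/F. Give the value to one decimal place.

Cathode: Co²⁺/Co; anode: Mg²⁺/Mg. E°cell = +2.13 V, n = 2.
log K = nE°cell / 0.0592 = (2)(+2.13) / 0.0592 = 72.0.

72.0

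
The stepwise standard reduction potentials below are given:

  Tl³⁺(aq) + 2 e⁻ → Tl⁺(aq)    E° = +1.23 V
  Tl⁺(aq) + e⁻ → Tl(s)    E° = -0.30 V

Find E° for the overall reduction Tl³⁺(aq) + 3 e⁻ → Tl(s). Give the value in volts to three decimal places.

Adding the free-energy changes (−nFE°) of the two steps gives −n₃FE°₃ = −n₁FE°₁ − n₂FE°₂.
E°₃ = (2×+1.23 + 1×-0.30) / 3 = (+2.160) / 3 = +0.720 V.

+0.720 V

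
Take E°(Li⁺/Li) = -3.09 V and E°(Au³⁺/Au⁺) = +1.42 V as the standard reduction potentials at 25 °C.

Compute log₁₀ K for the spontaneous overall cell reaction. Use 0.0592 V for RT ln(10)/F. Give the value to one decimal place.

Cathode: Au³⁺/Au⁺; anode: Li⁺/Li. E°cell = +4.51 V, n = 2.
log K = nE°cell / 0.0592 = (2)(+4.51) / 0.0592 = 152.4.

152.4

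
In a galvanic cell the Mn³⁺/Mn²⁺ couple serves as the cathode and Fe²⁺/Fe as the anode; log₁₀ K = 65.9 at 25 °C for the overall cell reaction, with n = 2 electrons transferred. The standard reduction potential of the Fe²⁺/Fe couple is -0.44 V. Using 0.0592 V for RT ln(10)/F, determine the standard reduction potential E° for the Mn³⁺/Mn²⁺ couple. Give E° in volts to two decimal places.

+1.51 V

E°cell = (0.0592/n)·log K = (0.0592/2)(65.9) = +1.951 V.
Since Mn³⁺/Mn²⁺ is the cathode and Fe²⁺/Fe the anode, E°cell = E°(Mn³⁺/Mn²⁺) − E°(Fe²⁺/Fe).
So E°(Mn³⁺/Mn²⁺) = E°cell + E°(Fe²⁺/Fe) = +1.951 + (-0.44) = +1.51 V.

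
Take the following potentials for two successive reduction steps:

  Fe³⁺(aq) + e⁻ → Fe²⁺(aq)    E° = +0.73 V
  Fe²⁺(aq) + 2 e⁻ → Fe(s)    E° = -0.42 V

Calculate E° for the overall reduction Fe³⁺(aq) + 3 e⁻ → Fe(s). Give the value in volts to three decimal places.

Since ΔG° = −nFE° is additive over sequential reductions, n₃E°₃ = n₁E°₁ + n₂E°₂.
E°₃ = (1×+0.73 + 2×-0.42) / 3 = (-0.110) / 3 = -0.037 V.

-0.037 V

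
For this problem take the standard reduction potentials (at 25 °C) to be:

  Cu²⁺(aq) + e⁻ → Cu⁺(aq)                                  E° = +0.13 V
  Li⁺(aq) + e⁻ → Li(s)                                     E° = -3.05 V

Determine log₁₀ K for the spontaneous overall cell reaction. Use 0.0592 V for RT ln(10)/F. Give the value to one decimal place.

53.7

Cathode: Cu²⁺/Cu⁺; anode: Li⁺/Li. E°cell = +3.18 V, n = 1.
log K = nE°cell / 0.0592 = (1)(+3.18) / 0.0592 = 53.7.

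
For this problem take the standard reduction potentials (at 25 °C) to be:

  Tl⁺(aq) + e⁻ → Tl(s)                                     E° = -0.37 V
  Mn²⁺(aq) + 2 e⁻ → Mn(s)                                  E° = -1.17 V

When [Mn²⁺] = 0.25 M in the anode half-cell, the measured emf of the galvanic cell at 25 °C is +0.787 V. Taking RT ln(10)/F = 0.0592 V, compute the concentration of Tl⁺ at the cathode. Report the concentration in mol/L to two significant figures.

Tl⁺/Tl is the cathode, Mn²⁺/Mn the anode: E°cell = +0.80 V, n = 2.
Overall reaction: 2 Tl⁺(aq) + Mn(s) → 2 Tl(s) + Mn²⁺(aq); Q = [Mn²⁺]^1/[Tl⁺]^2.
From E = E° − (0.0592/n) log Q: log Q = (E° − E)·n/0.0592 = (+0.80 − (+0.787))·2/0.0592 = 0.4392.
So 2·log[Tl⁺] = 1·log(0.25) − log Q = -0.6021 − (0.4392) = -1.0413; log[Tl⁺] = -1.0413 / 2 = -0.5206; [Tl⁺] = 10^(-0.5206) ≈ 0.30 M.

0.30 M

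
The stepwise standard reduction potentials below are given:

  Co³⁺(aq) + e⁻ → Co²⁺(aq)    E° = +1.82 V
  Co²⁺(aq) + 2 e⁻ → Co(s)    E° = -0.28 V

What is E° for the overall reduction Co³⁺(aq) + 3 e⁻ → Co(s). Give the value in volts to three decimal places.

+0.420 V

Since ΔG° = −nFE° is additive over sequential reductions, n₃E°₃ = n₁E°₁ + n₂E°₂.
E°₃ = (1×+1.82 + 2×-0.28) / 3 = (+1.260) / 3 = +0.420 V.
E° values themselves are not directly additive — weighting by electron count is essential.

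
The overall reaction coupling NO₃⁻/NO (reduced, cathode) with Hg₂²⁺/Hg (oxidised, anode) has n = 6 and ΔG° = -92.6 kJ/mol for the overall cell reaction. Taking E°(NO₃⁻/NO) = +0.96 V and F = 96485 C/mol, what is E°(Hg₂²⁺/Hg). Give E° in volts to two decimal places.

+0.80 V

E°cell = −ΔG°/(nF) = −(-92.6×10³)/((6)(96485)) = +0.160 V.
Since NO₃⁻/NO is the cathode and Hg₂²⁺/Hg the anode, E°cell = E°(NO₃⁻/NO) − E°(Hg₂²⁺/Hg).
So E°(Hg₂²⁺/Hg) = E°(NO₃⁻/NO) − E°cell = (+0.96) − (+0.160) = +0.80 V.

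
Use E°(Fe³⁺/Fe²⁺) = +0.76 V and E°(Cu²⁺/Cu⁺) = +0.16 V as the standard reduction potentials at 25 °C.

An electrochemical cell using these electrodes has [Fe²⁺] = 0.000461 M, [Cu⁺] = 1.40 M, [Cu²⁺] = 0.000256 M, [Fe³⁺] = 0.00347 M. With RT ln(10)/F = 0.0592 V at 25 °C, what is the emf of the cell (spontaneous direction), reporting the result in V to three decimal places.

Fe³⁺/Fe²⁺ is the cathode (higher E°), Cu²⁺/Cu⁺ the anode: E°cell = +0.76 − (+0.16) = +0.60 V, n = 1.
Overall: Fe³⁺(aq) + Cu⁺(aq) → Fe²⁺(aq) + Cu²⁺(aq)
Q = [Fe²⁺]·[Cu²⁺] / ([Fe³⁺]·[Cu⁺]); log Q = -4.615.
E = E° − (0.0592/n) log Q = +0.60 − (0.0592/1)(-4.615) = +0.873 V.

+0.873 V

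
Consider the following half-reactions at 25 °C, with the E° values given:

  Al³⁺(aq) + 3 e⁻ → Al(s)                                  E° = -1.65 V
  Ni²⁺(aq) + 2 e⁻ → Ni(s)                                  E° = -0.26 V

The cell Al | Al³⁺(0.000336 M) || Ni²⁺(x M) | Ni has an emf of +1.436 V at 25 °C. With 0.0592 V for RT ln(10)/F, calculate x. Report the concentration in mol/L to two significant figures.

Ni²⁺/Ni is the cathode, Al³⁺/Al the anode: E°cell = +1.39 V, n = 6.
Overall reaction: 3 Ni²⁺(aq) + 2 Al(s) → 3 Ni(s) + 2 Al³⁺(aq); Q = [Al³⁺]^2/[Ni²⁺]^3.
From E = E° − (0.0592/n) log Q: log Q = (E° − E)·n/0.0592 = (+1.39 − (+1.436))·6/0.0592 = -4.6622.
So 3·log[Ni²⁺] = 2·log(0.000336) − log Q = -6.9473 − (-4.6622) = -2.2851; log[Ni²⁺] = -2.2851 / 3 = -0.7617; [Ni²⁺] = 10^(-0.7617) ≈ 0.17 M.

0.17 M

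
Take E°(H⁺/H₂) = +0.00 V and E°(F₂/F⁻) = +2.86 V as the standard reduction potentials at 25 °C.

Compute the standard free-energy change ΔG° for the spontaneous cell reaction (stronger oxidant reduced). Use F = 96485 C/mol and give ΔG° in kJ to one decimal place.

F₂/F⁻ (E° = +2.86 V) is the cathode; H⁺/H₂ (E° = +0.00 V) is the anode, so E°cell = +2.86 V.
Balancing electrons gives n = 2 (lcm of 2 and 2).
ΔG° = −nFE° = −(2)(96485)(+2.86) = -551,894 J = -551.9 kJ.

-551.9 kJ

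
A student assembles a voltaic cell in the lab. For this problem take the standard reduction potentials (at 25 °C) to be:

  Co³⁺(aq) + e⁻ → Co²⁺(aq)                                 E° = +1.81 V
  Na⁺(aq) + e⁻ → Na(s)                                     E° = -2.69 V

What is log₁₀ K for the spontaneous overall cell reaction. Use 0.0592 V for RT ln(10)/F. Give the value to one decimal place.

76.0

Cathode: Co³⁺/Co²⁺; anode: Na⁺/Na. E°cell = +4.50 V, n = 1.
log K = nE°cell / 0.0592 = (1)(+4.50) / 0.0592 = 76.0.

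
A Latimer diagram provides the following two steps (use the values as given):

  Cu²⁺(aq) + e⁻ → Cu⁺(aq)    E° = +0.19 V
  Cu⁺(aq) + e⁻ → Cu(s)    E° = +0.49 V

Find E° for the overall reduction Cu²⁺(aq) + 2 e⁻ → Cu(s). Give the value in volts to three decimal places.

Adding the free-energy changes (−nFE°) of the two steps gives −n₃FE°₃ = −n₁FE°₁ − n₂FE°₂.
E°₃ = (1×+0.19 + 1×+0.49) / 2 = (+0.680) / 2 = +0.340 V.

+0.340 V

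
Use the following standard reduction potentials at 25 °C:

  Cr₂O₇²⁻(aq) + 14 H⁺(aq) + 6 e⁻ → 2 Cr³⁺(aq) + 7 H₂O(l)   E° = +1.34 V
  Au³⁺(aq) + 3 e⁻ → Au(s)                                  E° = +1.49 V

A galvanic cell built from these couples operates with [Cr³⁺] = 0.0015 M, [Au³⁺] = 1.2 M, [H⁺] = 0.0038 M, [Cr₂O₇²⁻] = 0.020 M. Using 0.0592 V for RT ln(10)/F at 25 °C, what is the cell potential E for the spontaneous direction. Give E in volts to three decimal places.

+0.447 V

Au³⁺/Au is the cathode (higher E°), Cr₂O₇²⁻/Cr³⁺ the anode: E°cell = +1.49 − (+1.34) = +0.15 V, n = 6.
Overall: 2 Au³⁺(aq) + 2 Cr³⁺(aq) + 7 H₂O(l) → 2 Au(s) + Cr₂O₇²⁻(aq) + 14 H⁺(aq)
Q = [Cr₂O₇²⁻]·[H⁺]^14 / ([Au³⁺]^2·[Cr³⁺]^2); log Q = -30.093.
E = E° − (0.0592/n) log Q = +0.15 − (0.0592/6)(-30.093) = +0.447 V.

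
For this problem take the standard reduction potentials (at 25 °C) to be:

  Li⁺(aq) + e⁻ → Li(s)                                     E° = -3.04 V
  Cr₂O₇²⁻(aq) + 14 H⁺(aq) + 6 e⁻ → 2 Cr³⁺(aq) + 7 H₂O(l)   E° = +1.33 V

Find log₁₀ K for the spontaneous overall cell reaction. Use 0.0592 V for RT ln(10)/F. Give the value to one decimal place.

442.9

Cathode: Cr₂O₇²⁻/Cr³⁺; anode: Li⁺/Li. E°cell = +4.37 V, n = 6.
log K = nE°cell / 0.0592 = (6)(+4.37) / 0.0592 = 442.9.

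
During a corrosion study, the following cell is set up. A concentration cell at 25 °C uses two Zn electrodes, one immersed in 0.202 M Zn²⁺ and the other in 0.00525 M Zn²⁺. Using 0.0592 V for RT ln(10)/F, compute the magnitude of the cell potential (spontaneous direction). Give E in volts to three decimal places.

+0.047 V

For a concentration cell E°cell = 0. The 0.202 M side is the cathode (reduction is favoured where [Zn²⁺] is higher).
With n = 2, E = −(0.0592/2) log([Zn²⁺]ₐₙ/[Zn²⁺]꜀ₐₜ) = −(0.0592/2) log(0.00525/0.202) = −(0.0592/2)(-1.585) = +0.047 V.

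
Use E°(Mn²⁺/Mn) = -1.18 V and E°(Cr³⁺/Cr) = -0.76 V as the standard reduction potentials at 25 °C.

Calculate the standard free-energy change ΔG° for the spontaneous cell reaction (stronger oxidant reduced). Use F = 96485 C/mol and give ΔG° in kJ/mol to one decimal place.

Cr³⁺/Cr (E° = -0.76 V) is the cathode; Mn²⁺/Mn (E° = -1.18 V) is the anode, so E°cell = +0.42 V.
Balancing electrons gives n = 6 (lcm of 3 and 2).
ΔG° = −nFE° = −(6)(96485)(+0.42) = -243,142 J = -243.1 kJ/mol.

-243.1 kJ/mol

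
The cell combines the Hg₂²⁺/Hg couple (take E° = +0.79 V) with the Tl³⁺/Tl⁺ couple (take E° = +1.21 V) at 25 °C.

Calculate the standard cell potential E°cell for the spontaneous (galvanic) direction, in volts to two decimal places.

The Tl³⁺/Tl⁺ couple has the higher reduction potential, so it is the cathode; Hg₂²⁺/Hg is oxidised at the anode.
E°cell = E°(cathode) − E°(anode) = (+1.21) − (+0.79) = +0.42 V.

+0.42 V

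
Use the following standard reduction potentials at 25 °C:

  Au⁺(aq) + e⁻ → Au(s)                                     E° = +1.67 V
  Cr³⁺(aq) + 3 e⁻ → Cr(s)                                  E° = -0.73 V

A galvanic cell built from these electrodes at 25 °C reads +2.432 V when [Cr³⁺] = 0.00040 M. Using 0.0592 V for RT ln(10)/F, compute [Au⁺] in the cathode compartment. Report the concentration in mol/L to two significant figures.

0.26 M

Au⁺/Au is the cathode, Cr³⁺/Cr the anode: E°cell = +2.40 V, n = 3.
Overall reaction: 3 Au⁺(aq) + Cr(s) → 3 Au(s) + Cr³⁺(aq); Q = [Cr³⁺]^1/[Au⁺]^3.
From E = E° − (0.0592/n) log Q: log Q = (E° − E)·n/0.0592 = (+2.40 − (+2.432))·3/0.0592 = -1.6216.
So 3·log[Au⁺] = 1·log(0.0004) − log Q = -3.3979 − (-1.6216) = -1.7763; log[Au⁺] = -1.7763 / 3 = -0.5921; [Au⁺] = 10^(-0.5921) ≈ 0.26 M.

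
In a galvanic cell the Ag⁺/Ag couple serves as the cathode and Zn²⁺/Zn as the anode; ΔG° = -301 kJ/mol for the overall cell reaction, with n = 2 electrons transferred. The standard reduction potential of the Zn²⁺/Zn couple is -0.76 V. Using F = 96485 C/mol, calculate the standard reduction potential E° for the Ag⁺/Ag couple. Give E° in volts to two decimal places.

E°cell = −ΔG°/(nF) = −(-301×10³)/((2)(96485)) = +1.560 V.
Since Ag⁺/Ag is the cathode and Zn²⁺/Zn the anode, E°cell = E°(Ag⁺/Ag) − E°(Zn²⁺/Zn).
So E°(Ag⁺/Ag) = E°cell + E°(Zn²⁺/Zn) = +1.560 + (-0.76) = +0.80 V.

+0.80 V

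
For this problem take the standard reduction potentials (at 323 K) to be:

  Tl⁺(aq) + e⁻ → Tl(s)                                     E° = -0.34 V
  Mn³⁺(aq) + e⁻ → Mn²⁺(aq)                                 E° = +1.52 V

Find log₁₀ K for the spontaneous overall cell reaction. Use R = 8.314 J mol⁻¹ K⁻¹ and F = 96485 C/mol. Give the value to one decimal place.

29.0

Cathode: Mn³⁺/Mn²⁺; anode: Tl⁺/Tl. E°cell = (+1.52) − (-0.34) = +1.86 V, with n = 1.
ΔG° = −nFE° = −RT ln K, so ln K = nFE°/(RT) = (1)(96485)(+1.86) / ((8.314)(323)) = 66.828.
log₁₀ K = 66.828 / ln 10 = 29.0.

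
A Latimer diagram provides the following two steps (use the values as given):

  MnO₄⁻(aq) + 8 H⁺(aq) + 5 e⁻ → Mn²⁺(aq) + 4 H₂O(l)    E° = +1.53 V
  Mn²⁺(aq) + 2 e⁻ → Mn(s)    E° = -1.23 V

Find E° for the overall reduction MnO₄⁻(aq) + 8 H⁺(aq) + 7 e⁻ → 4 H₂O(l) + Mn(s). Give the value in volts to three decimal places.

+0.741 V

Standard free energies of sequential steps add: ΔG°₃ = ΔG°₁ + ΔG°₂, so n₃E°₃ = n₁E°₁ + n₂E°₂.
E°₃ = (5×+1.53 + 2×-1.23) / 7 = (+5.190) / 7 = +0.741 V.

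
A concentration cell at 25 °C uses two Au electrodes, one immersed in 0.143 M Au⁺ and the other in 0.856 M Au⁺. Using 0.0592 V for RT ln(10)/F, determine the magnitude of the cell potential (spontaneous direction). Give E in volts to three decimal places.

+0.046 V

For a concentration cell E°cell = 0. The 0.856 M side is the cathode (reduction is favoured where [Au⁺] is higher).
With n = 1, E = −(0.0592/1) log([Au⁺]ₐₙ/[Au⁺]꜀ₐₜ) = −(0.0592/1) log(0.143/0.856) = −(0.0592/1)(-0.777) = +0.046 V.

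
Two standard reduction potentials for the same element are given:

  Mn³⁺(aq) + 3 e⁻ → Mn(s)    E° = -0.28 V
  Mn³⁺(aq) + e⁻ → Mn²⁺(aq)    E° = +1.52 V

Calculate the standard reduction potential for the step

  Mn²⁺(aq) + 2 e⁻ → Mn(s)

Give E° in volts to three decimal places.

Sequential free energies add, so n₃E°₃ = n₁E°₁ + n₂E°₂.
With n₃ = 3, and the known step contributing 1×(+1.52) V, the unknown satisfies 2·E° = 3×(-0.28) − 1×(+1.52) = -2.360.
E° = -2.360 / 2 = -1.180 V.

-1.180 V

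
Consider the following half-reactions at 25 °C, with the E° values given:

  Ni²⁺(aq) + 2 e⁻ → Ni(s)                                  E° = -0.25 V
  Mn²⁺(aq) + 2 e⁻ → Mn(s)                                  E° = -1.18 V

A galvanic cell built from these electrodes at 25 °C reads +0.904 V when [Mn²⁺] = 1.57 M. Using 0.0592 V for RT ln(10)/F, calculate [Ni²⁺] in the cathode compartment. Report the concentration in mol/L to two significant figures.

Ni²⁺/Ni is the cathode, Mn²⁺/Mn the anode: E°cell = +0.93 V, n = 2.
Overall reaction: Ni²⁺(aq) + Mn(s) → Ni(s) + Mn²⁺(aq); Q = [Mn²⁺]^1/[Ni²⁺]^1.
From E = E° − (0.0592/n) log Q: log Q = (E° − E)·n/0.0592 = (+0.93 − (+0.904))·2/0.0592 = 0.8784.
So 1·log[Ni²⁺] = 1·log(1.57) − log Q = 0.1959 − (0.8784) = -0.6825; [Ni²⁺] = 10^(-0.6825) ≈ 0.21 M.

0.21 M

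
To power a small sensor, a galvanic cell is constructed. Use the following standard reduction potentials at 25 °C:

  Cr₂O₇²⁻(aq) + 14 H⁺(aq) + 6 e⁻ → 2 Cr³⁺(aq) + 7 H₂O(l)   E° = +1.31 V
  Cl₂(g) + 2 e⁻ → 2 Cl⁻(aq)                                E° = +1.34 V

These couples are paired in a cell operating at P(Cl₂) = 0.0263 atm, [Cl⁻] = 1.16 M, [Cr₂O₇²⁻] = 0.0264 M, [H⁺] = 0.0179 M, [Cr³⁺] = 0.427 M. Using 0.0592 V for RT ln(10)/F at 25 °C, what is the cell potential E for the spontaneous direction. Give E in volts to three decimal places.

+0.229 V

Cl₂/Cl⁻ is the cathode (higher E°), Cr₂O₇²⁻/Cr³⁺ the anode: E°cell = +1.34 − (+1.31) = +0.03 V, n = 6.
Overall: 3 Cl₂(g) + 2 Cr³⁺(aq) + 7 H₂O(l) → 6 Cl⁻(aq) + Cr₂O₇²⁻(aq) + 14 H⁺(aq)
Q = [Cl⁻]^6·[Cr₂O₇²⁻]·[H⁺]^14 / (P(Cl₂)^3·[Cr³⁺]^2); log Q = -20.172.
E = E° − (0.0592/n) log Q = +0.03 − (0.0592/6)(-20.172) = +0.229 V.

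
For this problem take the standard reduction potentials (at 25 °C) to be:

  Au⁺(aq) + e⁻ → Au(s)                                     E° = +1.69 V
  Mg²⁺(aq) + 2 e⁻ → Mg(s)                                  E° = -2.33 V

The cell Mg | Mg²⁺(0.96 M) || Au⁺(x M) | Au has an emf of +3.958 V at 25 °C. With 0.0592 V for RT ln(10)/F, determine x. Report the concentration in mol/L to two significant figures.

0.088 M

Au⁺/Au is the cathode, Mg²⁺/Mg the anode: E°cell = +4.02 V, n = 2.
Overall reaction: 2 Au⁺(aq) + Mg(s) → 2 Au(s) + Mg²⁺(aq); Q = [Mg²⁺]^1/[Au⁺]^2.
From E = E° − (0.0592/n) log Q: log Q = (E° − E)·n/0.0592 = (+4.02 − (+3.958))·2/0.0592 = 2.0946.
So 2·log[Au⁺] = 1·log(0.96) − log Q = -0.0177 − (2.0946) = -2.1123; log[Au⁺] = -2.1123 / 2 = -1.0561; [Au⁺] = 10^(-1.0561) ≈ 0.088 M.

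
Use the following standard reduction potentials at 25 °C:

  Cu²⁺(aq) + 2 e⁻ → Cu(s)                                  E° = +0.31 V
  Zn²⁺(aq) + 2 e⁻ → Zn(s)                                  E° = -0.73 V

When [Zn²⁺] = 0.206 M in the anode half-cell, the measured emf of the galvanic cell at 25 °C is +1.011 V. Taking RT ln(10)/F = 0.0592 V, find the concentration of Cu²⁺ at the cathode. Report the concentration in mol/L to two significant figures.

0.022 M

Cu²⁺/Cu is the cathode, Zn²⁺/Zn the anode: E°cell = +1.04 V, n = 2.
Overall reaction: Cu²⁺(aq) + Zn(s) → Cu(s) + Zn²⁺(aq); Q = [Zn²⁺]^1/[Cu²⁺]^1.
From E = E° − (0.0592/n) log Q: log Q = (E° − E)·n/0.0592 = (+1.04 − (+1.011))·2/0.0592 = 0.9797.
So 1·log[Cu²⁺] = 1·log(0.206) − log Q = -0.6861 − (0.9797) = -1.6658; [Cu²⁺] = 10^(-1.6658) ≈ 0.022 M.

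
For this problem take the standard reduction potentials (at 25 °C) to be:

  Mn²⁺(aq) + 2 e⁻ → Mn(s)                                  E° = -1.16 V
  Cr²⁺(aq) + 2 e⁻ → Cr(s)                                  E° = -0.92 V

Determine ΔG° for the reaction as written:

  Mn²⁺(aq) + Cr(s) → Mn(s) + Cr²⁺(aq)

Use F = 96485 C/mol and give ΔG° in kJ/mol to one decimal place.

As written, Mn²⁺/Mn is reduced (cathode) and Cr²⁺/Cr is oxidised (anode), so E°cell = (-1.16) − (-0.92) = -0.24 V.
Balancing electrons gives n = 2.
ΔG° = −nFE° = −(2)(96485)(-0.24) = 46,313 J = +46.3 kJ/mol.

+46.3 kJ/mol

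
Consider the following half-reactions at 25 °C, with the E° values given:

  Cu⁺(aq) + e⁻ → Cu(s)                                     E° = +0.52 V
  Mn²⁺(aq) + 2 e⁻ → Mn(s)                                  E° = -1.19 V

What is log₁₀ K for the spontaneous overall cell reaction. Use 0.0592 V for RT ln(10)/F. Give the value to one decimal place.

57.8

Cathode: Cu⁺/Cu; anode: Mn²⁺/Mn. E°cell = +1.71 V, n = 2.
log K = nE°cell / 0.0592 = (2)(+1.71) / 0.0592 = 57.8.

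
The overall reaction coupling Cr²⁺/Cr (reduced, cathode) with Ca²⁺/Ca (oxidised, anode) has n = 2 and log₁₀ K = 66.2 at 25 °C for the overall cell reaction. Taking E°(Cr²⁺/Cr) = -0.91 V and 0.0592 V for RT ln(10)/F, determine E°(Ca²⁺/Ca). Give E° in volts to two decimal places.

-2.87 V

E°cell = (0.0592/n)·log K = (0.0592/2)(66.2) = +1.960 V.
Since Cr²⁺/Cr is the cathode and Ca²⁺/Ca the anode, E°cell = E°(Cr²⁺/Cr) − E°(Ca²⁺/Ca).
So E°(Ca²⁺/Ca) = E°(Cr²⁺/Cr) − E°cell = (-0.91) − (+1.960) = -2.87 V.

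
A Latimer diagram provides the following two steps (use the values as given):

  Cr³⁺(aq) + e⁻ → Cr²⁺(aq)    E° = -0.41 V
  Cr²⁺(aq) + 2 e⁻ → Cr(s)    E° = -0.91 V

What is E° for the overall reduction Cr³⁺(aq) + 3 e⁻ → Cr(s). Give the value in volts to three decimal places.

Standard free energies of sequential steps add: ΔG°₃ = ΔG°₁ + ΔG°₂, so n₃E°₃ = n₁E°₁ + n₂E°₂.
E°₃ = (1×-0.41 + 2×-0.91) / 3 = (-2.230) / 3 = -0.743 V.

-0.743 V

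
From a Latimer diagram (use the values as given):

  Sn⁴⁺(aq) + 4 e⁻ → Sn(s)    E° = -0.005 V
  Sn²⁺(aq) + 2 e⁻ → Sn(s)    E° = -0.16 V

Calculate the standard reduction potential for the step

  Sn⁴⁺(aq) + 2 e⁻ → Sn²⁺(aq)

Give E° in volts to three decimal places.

Sequential free energies add, so n₃E°₃ = n₁E°₁ + n₂E°₂.
With n₃ = 4, and the known step contributing 2×(-0.16) V, the unknown satisfies 2·E° = 4×(-0.005) − 2×(-0.16) = +0.300.
E° = +0.300 / 2 = +0.150 V.

+0.150 V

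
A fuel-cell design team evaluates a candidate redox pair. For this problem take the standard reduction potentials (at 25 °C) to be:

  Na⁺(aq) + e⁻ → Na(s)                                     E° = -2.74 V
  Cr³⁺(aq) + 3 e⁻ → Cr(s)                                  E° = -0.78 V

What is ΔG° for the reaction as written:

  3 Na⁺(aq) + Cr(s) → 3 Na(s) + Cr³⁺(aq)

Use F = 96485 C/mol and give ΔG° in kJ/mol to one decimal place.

+567.3 kJ/mol

As written, Na⁺/Na is reduced (cathode) and Cr³⁺/Cr is oxidised (anode), so E°cell = (-2.74) − (-0.78) = -1.96 V.
Balancing electrons gives n = 3.
ΔG° = −nFE° = −(3)(96485)(-1.96) = 567,332 J = +567.3 kJ/mol.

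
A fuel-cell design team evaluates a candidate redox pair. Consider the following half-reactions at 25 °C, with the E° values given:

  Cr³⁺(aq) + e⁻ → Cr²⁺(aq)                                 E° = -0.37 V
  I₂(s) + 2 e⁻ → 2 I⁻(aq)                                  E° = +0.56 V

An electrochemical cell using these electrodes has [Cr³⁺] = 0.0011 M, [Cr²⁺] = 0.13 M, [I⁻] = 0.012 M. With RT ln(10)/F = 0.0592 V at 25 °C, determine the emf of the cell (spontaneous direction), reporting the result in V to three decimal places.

I₂/I⁻ is the cathode (higher E°), Cr³⁺/Cr²⁺ the anode: E°cell = +0.56 − (-0.37) = +0.93 V, n = 2.
Overall: I₂(s) + 2 Cr²⁺(aq) → 2 I⁻(aq) + 2 Cr³⁺(aq)
Q = [I⁻]^2·[Cr³⁺]^2 / ([Cr²⁺]^2); log Q = -7.987.
E = E° − (0.0592/n) log Q = +0.93 − (0.0592/2)(-7.987) = +1.166 V.

+1.166 V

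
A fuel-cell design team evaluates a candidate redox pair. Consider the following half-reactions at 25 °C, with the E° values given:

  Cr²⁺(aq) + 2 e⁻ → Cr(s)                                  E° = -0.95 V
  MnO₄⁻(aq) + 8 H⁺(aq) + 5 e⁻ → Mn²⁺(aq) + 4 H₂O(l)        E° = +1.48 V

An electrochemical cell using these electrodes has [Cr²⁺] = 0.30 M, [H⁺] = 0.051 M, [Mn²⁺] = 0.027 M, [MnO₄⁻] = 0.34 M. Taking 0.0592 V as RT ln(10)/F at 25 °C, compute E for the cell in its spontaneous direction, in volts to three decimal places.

MnO₄⁻/Mn²⁺ is the cathode (higher E°), Cr²⁺/Cr the anode: E°cell = +1.48 − (-0.95) = +2.43 V, n = 10.
Overall: 2 MnO₄⁻(aq) + 16 H⁺(aq) + 5 Cr(s) → 2 Mn²⁺(aq) + 8 H₂O(l) + 5 Cr²⁺(aq)
Q = [Mn²⁺]^2·[Cr²⁺]^5 / ([MnO₄⁻]^2·[H⁺]^16); log Q = 15.864.
E = E° − (0.0592/n) log Q = +2.43 − (0.0592/10)(15.864) = +2.336 V.

+2.336 V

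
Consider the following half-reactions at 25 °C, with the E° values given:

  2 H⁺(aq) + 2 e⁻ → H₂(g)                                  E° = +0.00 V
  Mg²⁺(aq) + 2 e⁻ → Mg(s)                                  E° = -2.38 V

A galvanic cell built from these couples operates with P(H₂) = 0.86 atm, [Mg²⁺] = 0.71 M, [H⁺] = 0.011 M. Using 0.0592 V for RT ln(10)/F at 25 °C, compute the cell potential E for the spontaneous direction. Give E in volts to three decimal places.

+2.270 V

H⁺/H₂ is the cathode (higher E°), Mg²⁺/Mg the anode: E°cell = +0.00 − (-2.38) = +2.38 V, n = 2.
Overall: 2 H⁺(aq) + Mg(s) → H₂(g) + Mg²⁺(aq)
Q = P(H₂)·[Mg²⁺] / ([H⁺]^2); log Q = 3.703.
E = E° − (0.0592/n) log Q = +2.38 − (0.0592/2)(3.703) = +2.270 V.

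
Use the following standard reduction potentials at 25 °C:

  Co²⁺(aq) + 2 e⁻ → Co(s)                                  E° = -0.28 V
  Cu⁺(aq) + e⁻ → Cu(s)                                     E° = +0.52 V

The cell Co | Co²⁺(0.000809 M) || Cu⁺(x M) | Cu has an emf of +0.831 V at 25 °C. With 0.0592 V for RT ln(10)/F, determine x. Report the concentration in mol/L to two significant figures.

Cu⁺/Cu is the cathode, Co²⁺/Co the anode: E°cell = +0.80 V, n = 2.
Overall reaction: 2 Cu⁺(aq) + Co(s) → 2 Cu(s) + Co²⁺(aq); Q = [Co²⁺]^1/[Cu⁺]^2.
From E = E° − (0.0592/n) log Q: log Q = (E° − E)·n/0.0592 = (+0.80 − (+0.831))·2/0.0592 = -1.0473.
So 2·log[Cu⁺] = 1·log(0.000809) − log Q = -3.0921 − (-1.0473) = -2.0448; log[Cu⁺] = -2.0448 / 2 = -1.0224; [Cu⁺] = 10^(-1.0224) ≈ 0.095 M.

0.095 M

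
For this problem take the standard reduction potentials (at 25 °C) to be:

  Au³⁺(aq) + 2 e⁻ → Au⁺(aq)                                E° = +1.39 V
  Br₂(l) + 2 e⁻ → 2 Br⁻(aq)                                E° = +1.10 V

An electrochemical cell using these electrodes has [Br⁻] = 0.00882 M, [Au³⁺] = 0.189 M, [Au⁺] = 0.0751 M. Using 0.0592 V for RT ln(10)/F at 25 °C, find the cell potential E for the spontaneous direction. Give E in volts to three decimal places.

Au³⁺/Au⁺ is the cathode (higher E°), Br₂/Br⁻ the anode: E°cell = +1.39 − (+1.10) = +0.29 V, n = 2.
Overall: Au³⁺(aq) + 2 Br⁻(aq) → Au⁺(aq) + Br₂(l)
Q = [Au⁺] / ([Au³⁺]·[Br⁻]^2); log Q = 3.708.
E = E° − (0.0592/n) log Q = +0.29 − (0.0592/2)(3.708) = +0.180 V.

+0.180 V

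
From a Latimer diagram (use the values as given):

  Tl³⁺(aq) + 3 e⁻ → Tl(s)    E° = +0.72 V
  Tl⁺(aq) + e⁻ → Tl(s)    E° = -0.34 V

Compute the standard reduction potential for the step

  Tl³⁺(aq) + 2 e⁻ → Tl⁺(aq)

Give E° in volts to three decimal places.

+1.250 V

Sequential free energies add, so n₃E°₃ = n₁E°₁ + n₂E°₂.
With n₃ = 3, and the known step contributing 1×(-0.34) V, the unknown satisfies 2·E° = 3×(+0.72) − 1×(-0.34) = +2.500.
E° = +2.500 / 2 = +1.250 V.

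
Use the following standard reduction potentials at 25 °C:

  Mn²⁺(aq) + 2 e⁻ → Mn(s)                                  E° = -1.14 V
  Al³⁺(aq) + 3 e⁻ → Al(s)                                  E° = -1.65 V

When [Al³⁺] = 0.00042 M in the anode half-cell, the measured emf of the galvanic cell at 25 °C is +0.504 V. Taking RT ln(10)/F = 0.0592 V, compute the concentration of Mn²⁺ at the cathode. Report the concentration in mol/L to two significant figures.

Mn²⁺/Mn is the cathode, Al³⁺/Al the anode: E°cell = +0.51 V, n = 6.
Overall reaction: 3 Mn²⁺(aq) + 2 Al(s) → 3 Mn(s) + 2 Al³⁺(aq); Q = [Al³⁺]^2/[Mn²⁺]^3.
From E = E° − (0.0592/n) log Q: log Q = (E° − E)·n/0.0592 = (+0.51 − (+0.504))·6/0.0592 = 0.6081.
So 3·log[Mn²⁺] = 2·log(0.00042) − log Q = -6.7535 − (0.6081) = -7.3616; log[Mn²⁺] = -7.3616 / 3 = -2.4539; [Mn²⁺] = 10^(-2.4539) ≈ 0.0035 M.

0.0035 M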